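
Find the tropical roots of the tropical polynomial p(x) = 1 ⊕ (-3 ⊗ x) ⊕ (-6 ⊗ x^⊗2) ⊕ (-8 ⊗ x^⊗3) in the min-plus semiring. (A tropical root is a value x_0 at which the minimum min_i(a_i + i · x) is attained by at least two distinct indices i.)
Roots: {2, 3, 4}

Each tropical root is a break point of the lower envelope of the lines y = a_i + i · x (there are 4 lines, with slopes 0, 1, ..., 3). Only the lines that attain the minimum somewhere contribute to roots; other lines are dominated. Here the surviving (envelope) indices are i = 3, i = 2, i = 1, i = 0.
Intersections between consecutive envelope lines give the roots: for adjacent envelope indices i < j the intersection is x = (a_i − a_j) / (j − i). Reading off the sorted break points: {2, 3, 4}.
Verification: at each break x_0, at least two indices attain the minimum of min_i(a_i + i · x_0).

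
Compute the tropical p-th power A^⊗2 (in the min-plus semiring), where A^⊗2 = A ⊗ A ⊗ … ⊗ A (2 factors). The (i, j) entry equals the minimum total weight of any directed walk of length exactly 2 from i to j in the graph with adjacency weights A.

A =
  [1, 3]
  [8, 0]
A^⊗2 =
  [2, 3]
  [8, 0]

Each entry (A^⊗2)_ij equals the minimum over all length-2 walks i = v_0 → v_1 → … → v_2 = j of Σ_t A[v_t][v_{t+1}]. For example, for (i, j) = (0, 1) we minimise over 2 possible intermediate vertex sequences; the minimum is 3, attained along the walk 0 → 1 → 1.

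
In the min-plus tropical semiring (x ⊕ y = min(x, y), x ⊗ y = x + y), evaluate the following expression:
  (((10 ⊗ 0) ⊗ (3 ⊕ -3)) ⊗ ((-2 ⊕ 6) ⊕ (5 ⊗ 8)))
(((10 ⊗ 0) ⊗ (3 ⊕ -3)) ⊗ ((-2 ⊕ 6) ⊕ (5 ⊗ 8))) = 5

Expand innermost to outermost. Recall ⊕ takes the minimum of its arguments and ⊗ takes their sum. Working out the expression (((10 ⊗ 0) ⊗ (3 ⊕ -3)) ⊗ ((-2 ⊕ 6) ⊕ (5 ⊗ 8))) gives 5.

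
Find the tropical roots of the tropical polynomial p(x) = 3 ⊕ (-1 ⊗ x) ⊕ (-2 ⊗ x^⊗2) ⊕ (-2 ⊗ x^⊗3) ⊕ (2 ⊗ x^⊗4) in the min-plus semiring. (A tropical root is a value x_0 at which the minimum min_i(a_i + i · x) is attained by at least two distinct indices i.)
Roots: {-4, 0, 1, 4}

Each tropical root is a break point of the lower envelope of the lines y = a_i + i · x (there are 5 lines, with slopes 0, 1, ..., 4). Only the lines that attain the minimum somewhere contribute to roots; other lines are dominated. Here the surviving (envelope) indices are i = 4, i = 3, i = 2, i = 1, i = 0.
Intersections between consecutive envelope lines give the roots: for adjacent envelope indices i < j the intersection is x = (a_i − a_j) / (j − i). Reading off the sorted break points: {-4, 0, 1, 4}.
Verification: at each break x_0, at least two indices attain the minimum of min_i(a_i + i · x_0).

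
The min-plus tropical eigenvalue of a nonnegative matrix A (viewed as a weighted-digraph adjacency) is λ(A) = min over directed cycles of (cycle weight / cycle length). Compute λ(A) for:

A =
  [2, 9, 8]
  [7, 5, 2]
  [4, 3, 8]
λ(A) = 2

Enumerate directed cycles and compute their means (weight / length). Sample:
  cycle 0 → 0: weight = 2, length = 1, mean = 2/1 ≈ 2.000
  cycle 1 → 1: weight = 5, length = 1, mean = 5/1 ≈ 5.000
  cycle 2 → 2: weight = 8, length = 1, mean = 8/1 ≈ 8.000
  cycle 0 → 1 → 0: weight = 16, length = 2, mean = 16/2 ≈ 8.000
  cycle 0 → 2 → 0: weight = 12, length = 2, mean = 12/2 ≈ 6.000
  cycle 1 → 0 → 1: weight = 16, length = 2, mean = 16/2 ≈ 8.000
Minimum mean = 2.000, attained e.g. along the cycle 0 → 0 with weight 2 and length 1. So λ(A) = 2/1 = 2.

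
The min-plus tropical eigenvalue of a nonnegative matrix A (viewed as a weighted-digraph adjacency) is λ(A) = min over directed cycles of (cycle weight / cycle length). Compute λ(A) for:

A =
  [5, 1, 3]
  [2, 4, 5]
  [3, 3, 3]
λ(A) = 3/2

Enumerate directed cycles and compute their means (weight / length). Sample:
  cycle 0 → 0: weight = 5, length = 1, mean = 5/1 ≈ 5.000
  cycle 1 → 1: weight = 4, length = 1, mean = 4/1 ≈ 4.000
  cycle 2 → 2: weight = 3, length = 1, mean = 3/1 ≈ 3.000
  cycle 0 → 1 → 0: weight = 3, length = 2, mean = 3/2 ≈ 1.500
  cycle 0 → 2 → 0: weight = 6, length = 2, mean = 6/2 ≈ 3.000
  cycle 1 → 0 → 1: weight = 3, length = 2, mean = 3/2 ≈ 1.500
Minimum mean = 1.500, attained e.g. along the cycle 0 → 1 → 0 with weight 3 and length 2. So λ(A) = 3/2 = 3/2.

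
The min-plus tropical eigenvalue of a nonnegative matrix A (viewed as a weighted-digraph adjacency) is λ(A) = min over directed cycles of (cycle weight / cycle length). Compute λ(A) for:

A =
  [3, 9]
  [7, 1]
λ(A) = 1

Enumerate directed cycles and compute their means (weight / length). Sample:
  cycle 0 → 0: weight = 3, length = 1, mean = 3/1 ≈ 3.000
  cycle 1 → 1: weight = 1, length = 1, mean = 1/1 ≈ 1.000
  cycle 0 → 1 → 0: weight = 16, length = 2, mean = 16/2 ≈ 8.000
  cycle 1 → 0 → 1: weight = 16, length = 2, mean = 16/2 ≈ 8.000
Minimum mean = 1.000, attained e.g. along the cycle 1 → 1 with weight 1 and length 1. So λ(A) = 1/1 = 1.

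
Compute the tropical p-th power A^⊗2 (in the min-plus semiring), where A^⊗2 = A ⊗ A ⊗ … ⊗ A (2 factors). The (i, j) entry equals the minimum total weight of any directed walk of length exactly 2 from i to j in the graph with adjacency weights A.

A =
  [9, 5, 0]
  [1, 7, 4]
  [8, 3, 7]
A^⊗2 =
  [6, 3, 7]
  [8, 6, 1]
  [4, 10, 7]

Each entry (A^⊗2)_ij equals the minimum over all length-2 walks i = v_0 → v_1 → … → v_2 = j of Σ_t A[v_t][v_{t+1}]. For example, for (i, j) = (0, 2) we minimise over 3 possible intermediate vertex sequences; the minimum is 7, attained along the walk 0 → 2 → 2.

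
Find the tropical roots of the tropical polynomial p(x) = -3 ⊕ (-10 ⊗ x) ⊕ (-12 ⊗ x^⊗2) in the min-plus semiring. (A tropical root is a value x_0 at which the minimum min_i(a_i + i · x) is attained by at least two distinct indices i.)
Roots: {2, 7}

Each tropical root is a break point of the lower envelope of the lines y = a_i + i · x (there are 3 lines, with slopes 0, 1, ..., 2). Only the lines that attain the minimum somewhere contribute to roots; other lines are dominated. Here the surviving (envelope) indices are i = 2, i = 1, i = 0.
Intersections between consecutive envelope lines give the roots: for adjacent envelope indices i < j the intersection is x = (a_i − a_j) / (j − i). Reading off the sorted break points: {2, 7}.
Verification: at each break x_0, at least two indices attain the minimum of min_i(a_i + i · x_0).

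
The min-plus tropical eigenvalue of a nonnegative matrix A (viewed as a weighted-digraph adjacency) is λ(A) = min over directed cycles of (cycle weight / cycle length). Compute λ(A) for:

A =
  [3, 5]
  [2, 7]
λ(A) = 3

Enumerate directed cycles and compute their means (weight / length). Sample:
  cycle 0 → 0: weight = 3, length = 1, mean = 3/1 ≈ 3.000
  cycle 1 → 1: weight = 7, length = 1, mean = 7/1 ≈ 7.000
  cycle 0 → 1 → 0: weight = 7, length = 2, mean = 7/2 ≈ 3.500
  cycle 1 → 0 → 1: weight = 7, length = 2, mean = 7/2 ≈ 3.500
Minimum mean = 3.000, attained e.g. along the cycle 0 → 0 with weight 3 and length 1. So λ(A) = 3/1 = 3.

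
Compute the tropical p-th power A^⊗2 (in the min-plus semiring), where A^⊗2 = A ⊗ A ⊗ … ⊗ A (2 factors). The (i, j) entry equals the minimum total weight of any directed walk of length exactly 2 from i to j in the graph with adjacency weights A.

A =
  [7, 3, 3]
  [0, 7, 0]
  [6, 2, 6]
A^⊗2 =
  [3, 5, 3]
  [6, 2, 3]
  [2, 8, 2]

Each entry (A^⊗2)_ij equals the minimum over all length-2 walks i = v_0 → v_1 → … → v_2 = j of Σ_t A[v_t][v_{t+1}]. For example, for (i, j) = (0, 2) we minimise over 3 possible intermediate vertex sequences; the minimum is 3, attained along the walk 0 → 1 → 2.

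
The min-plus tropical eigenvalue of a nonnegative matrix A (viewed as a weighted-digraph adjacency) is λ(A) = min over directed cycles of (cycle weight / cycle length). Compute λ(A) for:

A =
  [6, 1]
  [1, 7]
λ(A) = 1

Enumerate directed cycles and compute their means (weight / length). Sample:
  cycle 0 → 0: weight = 6, length = 1, mean = 6/1 ≈ 6.000
  cycle 1 → 1: weight = 7, length = 1, mean = 7/1 ≈ 7.000
  cycle 0 → 1 → 0: weight = 2, length = 2, mean = 2/2 ≈ 1.000
  cycle 1 → 0 → 1: weight = 2, length = 2, mean = 2/2 ≈ 1.000
Minimum mean = 1.000, attained e.g. along the cycle 0 → 1 → 0 with weight 2 and length 2. So λ(A) = 2/2 = 1.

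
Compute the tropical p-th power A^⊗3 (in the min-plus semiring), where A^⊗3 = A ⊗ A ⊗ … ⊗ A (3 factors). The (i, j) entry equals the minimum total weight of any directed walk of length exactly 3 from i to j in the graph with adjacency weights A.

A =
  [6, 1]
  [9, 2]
A^⊗3 =
  [12, 5]
  [13, 6]

Each entry (A^⊗3)_ij equals the minimum over all length-3 walks i = v_0 → v_1 → … → v_3 = j of Σ_t A[v_t][v_{t+1}]. For example, for (i, j) = (0, 1) we minimise over 4 possible intermediate vertex sequences; the minimum is 5, attained along the walk 0 → 1 → 1 → 1.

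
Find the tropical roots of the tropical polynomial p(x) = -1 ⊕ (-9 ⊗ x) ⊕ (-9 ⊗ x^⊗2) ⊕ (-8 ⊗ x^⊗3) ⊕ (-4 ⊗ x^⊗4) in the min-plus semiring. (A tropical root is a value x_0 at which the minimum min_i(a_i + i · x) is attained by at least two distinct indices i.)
Roots: {-4, -1, 0, 8}

Each tropical root is a break point of the lower envelope of the lines y = a_i + i · x (there are 5 lines, with slopes 0, 1, ..., 4). Only the lines that attain the minimum somewhere contribute to roots; other lines are dominated. Here the surviving (envelope) indices are i = 4, i = 3, i = 2, i = 1, i = 0.
Intersections between consecutive envelope lines give the roots: for adjacent envelope indices i < j the intersection is x = (a_i − a_j) / (j − i). Reading off the sorted break points: {-4, -1, 0, 8}.
Verification: at each break x_0, at least two indices attain the minimum of min_i(a_i + i · x_0).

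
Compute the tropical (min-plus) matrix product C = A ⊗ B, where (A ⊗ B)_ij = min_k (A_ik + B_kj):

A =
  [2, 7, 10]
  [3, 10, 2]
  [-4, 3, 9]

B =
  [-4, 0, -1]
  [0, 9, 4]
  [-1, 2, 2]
A ⊗ B =
  [-2, 2, 1]
  [-1, 3, 2]
  [-8, -4, -5]

Apply the min-plus product entry-by-entry:
  C[0][0] = min over k of (A[0][0] + B[0][0] = 2 + -4 = -2, A[0][1] + B[1][0] = 7 + 0 = 7, A[0][2] + B[2][0] = 10 + -1 = 9) = -2 (attained at k = 0)
  C[0][1] = min over k of (A[0][0] + B[0][1] = 2 + 0 = 2, A[0][1] + B[1][1] = 7 + 9 = 16, A[0][2] + B[2][1] = 10 + 2 = 12) = 2 (attained at k = 0)
  C[0][2] = min over k of (A[0][0] + B[0][2] = 2 + -1 = 1, A[0][1] + B[1][2] = 7 + 4 = 11, A[0][2] + B[2][2] = 10 + 2 = 12) = 1 (attained at k = 0)
  C[1][0] = min over k of (A[1][0] + B[0][0] = 3 + -4 = -1, A[1][1] + B[1][0] = 10 + 0 = 10, A[1][2] + B[2][0] = 2 + -1 = 1) = -1 (attained at k = 0)
  C[1][1] = min over k of (A[1][0] + B[0][1] = 3 + 0 = 3, A[1][1] + B[1][1] = 10 + 9 = 19, A[1][2] + B[2][1] = 2 + 2 = 4) = 3 (attained at k = 0)
  C[1][2] = min over k of (A[1][0] + B[0][2] = 3 + -1 = 2, A[1][1] + B[1][2] = 10 + 4 = 14, A[1][2] + B[2][2] = 2 + 2 = 4) = 2 (attained at k = 0)
  C[2][0] = min over k of (A[2][0] + B[0][0] = -4 + -4 = -8, A[2][1] + B[1][0] = 3 + 0 = 3, A[2][2] + B[2][0] = 9 + -1 = 8) = -8 (attained at k = 0)
  C[2][1] = min over k of (A[2][0] + B[0][1] = -4 + 0 = -4, A[2][1] + B[1][1] = 3 + 9 = 12, A[2][2] + B[2][1] = 9 + 2 = 11) = -4 (attained at k = 0)
  C[2][2] = min over k of (A[2][0] + B[0][2] = -4 + -1 = -5, A[2][1] + B[1][2] = 3 + 4 = 7, A[2][2] + B[2][2] = 9 + 2 = 11) = -5 (attained at k = 0)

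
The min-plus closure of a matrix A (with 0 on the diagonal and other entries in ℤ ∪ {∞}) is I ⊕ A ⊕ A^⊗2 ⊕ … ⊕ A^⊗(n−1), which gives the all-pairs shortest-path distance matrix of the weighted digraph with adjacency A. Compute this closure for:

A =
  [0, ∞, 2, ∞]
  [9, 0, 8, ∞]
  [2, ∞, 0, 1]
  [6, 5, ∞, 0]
Closure =
  [0, 8, 2, 3]
  [9, 0, 8, 9]
  [2, 6, 0, 1]
  [6, 5, 8, 0]

This is the Floyd-Warshall all-pairs shortest-path computation. For each intermediate vertex k = 0, 1, …, 3, update dist[i][j] ← min(dist[i][j], dist[i][k] + dist[k][j]). The final matrix gives, for each (i, j), the minimum total weight of any directed path from i to j (possibly empty when i = j).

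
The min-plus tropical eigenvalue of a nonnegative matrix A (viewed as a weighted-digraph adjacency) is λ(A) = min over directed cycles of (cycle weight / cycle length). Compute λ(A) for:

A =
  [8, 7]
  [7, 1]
λ(A) = 1

Enumerate directed cycles and compute their means (weight / length). Sample:
  cycle 0 → 0: weight = 8, length = 1, mean = 8/1 ≈ 8.000
  cycle 1 → 1: weight = 1, length = 1, mean = 1/1 ≈ 1.000
  cycle 0 → 1 → 0: weight = 14, length = 2, mean = 14/2 ≈ 7.000
  cycle 1 → 0 → 1: weight = 14, length = 2, mean = 14/2 ≈ 7.000
Minimum mean = 1.000, attained e.g. along the cycle 1 → 1 with weight 1 and length 1. So λ(A) = 1/1 = 1.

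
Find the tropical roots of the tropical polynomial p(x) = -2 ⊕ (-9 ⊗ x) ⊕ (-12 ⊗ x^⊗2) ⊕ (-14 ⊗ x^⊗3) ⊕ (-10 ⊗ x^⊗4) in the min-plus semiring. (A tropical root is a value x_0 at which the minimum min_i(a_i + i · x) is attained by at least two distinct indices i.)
Roots: {-4, 2, 3, 7}

Each tropical root is a break point of the lower envelope of the lines y = a_i + i · x (there are 5 lines, with slopes 0, 1, ..., 4). Only the lines that attain the minimum somewhere contribute to roots; other lines are dominated. Here the surviving (envelope) indices are i = 4, i = 3, i = 2, i = 1, i = 0.
Intersections between consecutive envelope lines give the roots: for adjacent envelope indices i < j the intersection is x = (a_i − a_j) / (j − i). Reading off the sorted break points: {-4, 2, 3, 7}.
Verification: at each break x_0, at least two indices attain the minimum of min_i(a_i + i · x_0).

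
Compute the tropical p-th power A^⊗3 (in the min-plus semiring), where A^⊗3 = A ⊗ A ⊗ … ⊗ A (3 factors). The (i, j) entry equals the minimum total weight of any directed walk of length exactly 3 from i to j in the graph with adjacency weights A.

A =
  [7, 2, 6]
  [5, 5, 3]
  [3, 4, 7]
A^⊗3 =
  [8, 9, 10]
  [11, 8, 10]
  [10, 10, 8]

Each entry (A^⊗3)_ij equals the minimum over all length-3 walks i = v_0 → v_1 → … → v_3 = j of Σ_t A[v_t][v_{t+1}]. For example, for (i, j) = (0, 2) we minimise over 9 possible intermediate vertex sequences; the minimum is 10, attained along the walk 0 → 1 → 1 → 2.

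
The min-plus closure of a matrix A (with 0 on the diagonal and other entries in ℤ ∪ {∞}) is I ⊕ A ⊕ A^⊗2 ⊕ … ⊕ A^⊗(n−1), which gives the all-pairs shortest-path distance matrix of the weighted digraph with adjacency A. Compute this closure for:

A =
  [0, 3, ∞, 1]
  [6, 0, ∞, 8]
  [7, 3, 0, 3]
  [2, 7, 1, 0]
Closure =
  [0, 3, 2, 1]
  [6, 0, 8, 7]
  [5, 3, 0, 3]
  [2, 4, 1, 0]

This is the Floyd-Warshall all-pairs shortest-path computation. For each intermediate vertex k = 0, 1, …, 3, update dist[i][j] ← min(dist[i][j], dist[i][k] + dist[k][j]). The final matrix gives, for each (i, j), the minimum total weight of any directed path from i to j (possibly empty when i = j).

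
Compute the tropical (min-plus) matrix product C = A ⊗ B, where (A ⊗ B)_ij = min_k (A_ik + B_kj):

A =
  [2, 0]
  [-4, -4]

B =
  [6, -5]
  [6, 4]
A ⊗ B =
  [6, -3]
  [2, -9]

Apply the min-plus product entry-by-entry:
  C[0][0] = min over k of (A[0][0] + B[0][0] = 2 + 6 = 8, A[0][1] + B[1][0] = 0 + 6 = 6) = 6 (attained at k = 1)
  C[0][1] = min over k of (A[0][0] + B[0][1] = 2 + -5 = -3, A[0][1] + B[1][1] = 0 + 4 = 4) = -3 (attained at k = 0)
  C[1][0] = min over k of (A[1][0] + B[0][0] = -4 + 6 = 2, A[1][1] + B[1][0] = -4 + 6 = 2) = 2 (attained at k = 0)
  C[1][1] = min over k of (A[1][0] + B[0][1] = -4 + -5 = -9, A[1][1] + B[1][1] = -4 + 4 = 0) = -9 (attained at k = 0)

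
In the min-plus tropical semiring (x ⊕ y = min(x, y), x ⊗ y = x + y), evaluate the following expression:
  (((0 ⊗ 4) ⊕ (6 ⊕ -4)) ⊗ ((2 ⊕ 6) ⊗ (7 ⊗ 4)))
(((0 ⊗ 4) ⊕ (6 ⊕ -4)) ⊗ ((2 ⊕ 6) ⊗ (7 ⊗ 4))) = 9

Expand innermost to outermost. Recall ⊕ takes the minimum of its arguments and ⊗ takes their sum. Working out the expression (((0 ⊗ 4) ⊕ (6 ⊕ -4)) ⊗ ((2 ⊕ 6) ⊗ (7 ⊗ 4))) gives 9.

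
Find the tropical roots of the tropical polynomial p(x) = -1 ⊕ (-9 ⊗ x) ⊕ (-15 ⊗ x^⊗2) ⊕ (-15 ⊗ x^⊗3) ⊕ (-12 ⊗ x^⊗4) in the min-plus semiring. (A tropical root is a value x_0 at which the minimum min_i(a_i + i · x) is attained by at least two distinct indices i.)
Roots: {-3, 0, 6, 8}

Each tropical root is a break point of the lower envelope of the lines y = a_i + i · x (there are 5 lines, with slopes 0, 1, ..., 4). Only the lines that attain the minimum somewhere contribute to roots; other lines are dominated. Here the surviving (envelope) indices are i = 4, i = 3, i = 2, i = 1, i = 0.
Intersections between consecutive envelope lines give the roots: for adjacent envelope indices i < j the intersection is x = (a_i − a_j) / (j − i). Reading off the sorted break points: {-3, 0, 6, 8}.
Verification: at each break x_0, at least two indices attain the minimum of min_i(a_i + i · x_0).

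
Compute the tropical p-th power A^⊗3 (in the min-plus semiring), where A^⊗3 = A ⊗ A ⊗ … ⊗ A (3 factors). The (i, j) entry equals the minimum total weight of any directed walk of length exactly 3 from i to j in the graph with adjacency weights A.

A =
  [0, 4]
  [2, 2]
A^⊗3 =
  [0, 4]
  [2, 6]

Each entry (A^⊗3)_ij equals the minimum over all length-3 walks i = v_0 → v_1 → … → v_3 = j of Σ_t A[v_t][v_{t+1}]. For example, for (i, j) = (0, 1) we minimise over 4 possible intermediate vertex sequences; the minimum is 4, attained along the walk 0 → 0 → 0 → 1.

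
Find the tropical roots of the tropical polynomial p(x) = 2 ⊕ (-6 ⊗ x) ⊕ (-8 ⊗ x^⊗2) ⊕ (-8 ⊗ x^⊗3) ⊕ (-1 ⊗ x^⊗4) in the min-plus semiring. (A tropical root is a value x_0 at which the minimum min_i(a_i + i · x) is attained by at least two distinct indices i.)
Roots: {-7, 0, 2, 8}

Each tropical root is a break point of the lower envelope of the lines y = a_i + i · x (there are 5 lines, with slopes 0, 1, ..., 4). Only the lines that attain the minimum somewhere contribute to roots; other lines are dominated. Here the surviving (envelope) indices are i = 4, i = 3, i = 2, i = 1, i = 0.
Intersections between consecutive envelope lines give the roots: for adjacent envelope indices i < j the intersection is x = (a_i − a_j) / (j − i). Reading off the sorted break points: {-7, 0, 2, 8}.
Verification: at each break x_0, at least two indices attain the minimum of min_i(a_i + i · x_0).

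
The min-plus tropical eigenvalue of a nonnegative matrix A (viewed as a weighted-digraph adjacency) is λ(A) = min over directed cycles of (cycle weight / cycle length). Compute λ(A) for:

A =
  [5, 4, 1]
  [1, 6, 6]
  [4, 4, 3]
λ(A) = 2

Enumerate directed cycles and compute their means (weight / length). Sample:
  cycle 0 → 0: weight = 5, length = 1, mean = 5/1 ≈ 5.000
  cycle 1 → 1: weight = 6, length = 1, mean = 6/1 ≈ 6.000
  cycle 2 → 2: weight = 3, length = 1, mean = 3/1 ≈ 3.000
  cycle 0 → 1 → 0: weight = 5, length = 2, mean = 5/2 ≈ 2.500
  cycle 0 → 2 → 0: weight = 5, length = 2, mean = 5/2 ≈ 2.500
  cycle 1 → 0 → 1: weight = 5, length = 2, mean = 5/2 ≈ 2.500
Minimum mean = 2.000, attained e.g. along the cycle 0 → 2 → 1 → 0 with weight 6 and length 3. So λ(A) = 6/3 = 2.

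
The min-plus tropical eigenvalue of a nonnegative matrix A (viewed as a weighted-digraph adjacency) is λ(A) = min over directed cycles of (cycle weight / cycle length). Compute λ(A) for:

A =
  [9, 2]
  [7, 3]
λ(A) = 3

Enumerate directed cycles and compute their means (weight / length). Sample:
  cycle 0 → 0: weight = 9, length = 1, mean = 9/1 ≈ 9.000
  cycle 1 → 1: weight = 3, length = 1, mean = 3/1 ≈ 3.000
  cycle 0 → 1 → 0: weight = 9, length = 2, mean = 9/2 ≈ 4.500
  cycle 1 → 0 → 1: weight = 9, length = 2, mean = 9/2 ≈ 4.500
Minimum mean = 3.000, attained e.g. along the cycle 1 → 1 with weight 3 and length 1. So λ(A) = 3/1 = 3.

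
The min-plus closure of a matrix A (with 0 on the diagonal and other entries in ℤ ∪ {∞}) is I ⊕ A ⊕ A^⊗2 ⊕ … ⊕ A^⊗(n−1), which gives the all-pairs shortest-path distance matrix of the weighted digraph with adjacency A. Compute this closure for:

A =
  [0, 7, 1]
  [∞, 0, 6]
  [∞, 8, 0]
Closure =
  [0, 7, 1]
  [∞, 0, 6]
  [∞, 8, 0]

This is the Floyd-Warshall all-pairs shortest-path computation. For each intermediate vertex k = 0, 1, …, 2, update dist[i][j] ← min(dist[i][j], dist[i][k] + dist[k][j]). The final matrix gives, for each (i, j), the minimum total weight of any directed path from i to j (possibly empty when i = j).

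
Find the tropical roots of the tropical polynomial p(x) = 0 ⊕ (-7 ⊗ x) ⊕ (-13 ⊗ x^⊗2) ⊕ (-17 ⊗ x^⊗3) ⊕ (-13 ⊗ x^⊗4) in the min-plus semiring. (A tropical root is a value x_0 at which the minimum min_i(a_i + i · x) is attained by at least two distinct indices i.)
Roots: {-4, 4, 6, 7}

Each tropical root is a break point of the lower envelope of the lines y = a_i + i · x (there are 5 lines, with slopes 0, 1, ..., 4). Only the lines that attain the minimum somewhere contribute to roots; other lines are dominated. Here the surviving (envelope) indices are i = 4, i = 3, i = 2, i = 1, i = 0.
Intersections between consecutive envelope lines give the roots: for adjacent envelope indices i < j the intersection is x = (a_i − a_j) / (j − i). Reading off the sorted break points: {-4, 4, 6, 7}.
Verification: at each break x_0, at least two indices attain the minimum of min_i(a_i + i · x_0).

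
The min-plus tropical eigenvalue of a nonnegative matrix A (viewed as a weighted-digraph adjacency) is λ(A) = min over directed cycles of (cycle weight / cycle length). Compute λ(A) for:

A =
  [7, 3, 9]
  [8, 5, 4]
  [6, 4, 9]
λ(A) = 4

Enumerate directed cycles and compute their means (weight / length). Sample:
  cycle 0 → 0: weight = 7, length = 1, mean = 7/1 ≈ 7.000
  cycle 1 → 1: weight = 5, length = 1, mean = 5/1 ≈ 5.000
  cycle 2 → 2: weight = 9, length = 1, mean = 9/1 ≈ 9.000
  cycle 0 → 1 → 0: weight = 11, length = 2, mean = 11/2 ≈ 5.500
  cycle 0 → 2 → 0: weight = 15, length = 2, mean = 15/2 ≈ 7.500
  cycle 1 → 0 → 1: weight = 11, length = 2, mean = 11/2 ≈ 5.500
Minimum mean = 4.000, attained e.g. along the cycle 1 → 2 → 1 with weight 8 and length 2. So λ(A) = 8/2 = 4.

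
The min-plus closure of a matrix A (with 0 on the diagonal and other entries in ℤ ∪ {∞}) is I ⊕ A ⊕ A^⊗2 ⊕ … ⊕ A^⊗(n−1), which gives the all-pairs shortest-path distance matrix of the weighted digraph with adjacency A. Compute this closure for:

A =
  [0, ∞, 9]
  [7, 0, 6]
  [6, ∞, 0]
Closure =
  [0, ∞, 9]
  [7, 0, 6]
  [6, ∞, 0]

This is the Floyd-Warshall all-pairs shortest-path computation. For each intermediate vertex k = 0, 1, …, 2, update dist[i][j] ← min(dist[i][j], dist[i][k] + dist[k][j]). The final matrix gives, for each (i, j), the minimum total weight of any directed path from i to j (possibly empty when i = j).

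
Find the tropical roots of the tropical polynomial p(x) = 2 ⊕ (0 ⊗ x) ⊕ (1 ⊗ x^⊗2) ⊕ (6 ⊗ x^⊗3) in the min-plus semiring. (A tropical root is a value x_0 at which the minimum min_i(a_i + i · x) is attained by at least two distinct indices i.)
Roots: {-5, -1, 2}

Each tropical root is a break point of the lower envelope of the lines y = a_i + i · x (there are 4 lines, with slopes 0, 1, ..., 3). Only the lines that attain the minimum somewhere contribute to roots; other lines are dominated. Here the surviving (envelope) indices are i = 3, i = 2, i = 1, i = 0.
Intersections between consecutive envelope lines give the roots: for adjacent envelope indices i < j the intersection is x = (a_i − a_j) / (j − i). Reading off the sorted break points: {-5, -1, 2}.
Verification: at each break x_0, at least two indices attain the minimum of min_i(a_i + i · x_0).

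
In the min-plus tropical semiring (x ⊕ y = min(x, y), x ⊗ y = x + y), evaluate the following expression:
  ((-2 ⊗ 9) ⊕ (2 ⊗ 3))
((-2 ⊗ 9) ⊕ (2 ⊗ 3)) = 5

Expand innermost to outermost. Recall ⊕ takes the minimum of its arguments and ⊗ takes their sum. Working out the expression ((-2 ⊗ 9) ⊕ (2 ⊗ 3)) gives 5.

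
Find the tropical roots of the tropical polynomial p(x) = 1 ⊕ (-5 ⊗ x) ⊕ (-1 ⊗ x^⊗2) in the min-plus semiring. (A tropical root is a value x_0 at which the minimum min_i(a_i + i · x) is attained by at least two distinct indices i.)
Roots: {-4, 6}

Each tropical root is a break point of the lower envelope of the lines y = a_i + i · x (there are 3 lines, with slopes 0, 1, ..., 2). Only the lines that attain the minimum somewhere contribute to roots; other lines are dominated. Here the surviving (envelope) indices are i = 2, i = 1, i = 0.
Intersections between consecutive envelope lines give the roots: for adjacent envelope indices i < j the intersection is x = (a_i − a_j) / (j − i). Reading off the sorted break points: {-4, 6}.
Verification: at each break x_0, at least two indices attain the minimum of min_i(a_i + i · x_0).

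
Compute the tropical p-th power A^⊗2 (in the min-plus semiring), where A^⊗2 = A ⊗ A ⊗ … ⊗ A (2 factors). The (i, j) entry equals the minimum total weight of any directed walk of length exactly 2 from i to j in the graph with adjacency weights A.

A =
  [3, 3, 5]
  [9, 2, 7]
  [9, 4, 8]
A^⊗2 =
  [6, 5, 8]
  [11, 4, 9]
  [12, 6, 11]

Each entry (A^⊗2)_ij equals the minimum over all length-2 walks i = v_0 → v_1 → … → v_2 = j of Σ_t A[v_t][v_{t+1}]. For example, for (i, j) = (0, 2) we minimise over 3 possible intermediate vertex sequences; the minimum is 8, attained along the walk 0 → 0 → 2.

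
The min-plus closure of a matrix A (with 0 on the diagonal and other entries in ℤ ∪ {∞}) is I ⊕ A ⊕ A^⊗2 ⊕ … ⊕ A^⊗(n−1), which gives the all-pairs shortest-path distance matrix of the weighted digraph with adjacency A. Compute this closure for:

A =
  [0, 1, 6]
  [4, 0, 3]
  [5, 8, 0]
Closure =
  [0, 1, 4]
  [4, 0, 3]
  [5, 6, 0]

This is the Floyd-Warshall all-pairs shortest-path computation. For each intermediate vertex k = 0, 1, …, 2, update dist[i][j] ← min(dist[i][j], dist[i][k] + dist[k][j]). The final matrix gives, for each (i, j), the minimum total weight of any directed path from i to j (possibly empty when i = j).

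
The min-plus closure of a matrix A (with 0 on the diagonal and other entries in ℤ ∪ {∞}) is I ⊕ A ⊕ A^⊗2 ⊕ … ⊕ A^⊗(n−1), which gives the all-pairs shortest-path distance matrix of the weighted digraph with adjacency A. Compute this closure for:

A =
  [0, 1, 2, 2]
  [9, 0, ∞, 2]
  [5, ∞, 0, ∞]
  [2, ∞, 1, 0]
Closure =
  [0, 1, 2, 2]
  [4, 0, 3, 2]
  [5, 6, 0, 7]
  [2, 3, 1, 0]

This is the Floyd-Warshall all-pairs shortest-path computation. For each intermediate vertex k = 0, 1, …, 3, update dist[i][j] ← min(dist[i][j], dist[i][k] + dist[k][j]). The final matrix gives, for each (i, j), the minimum total weight of any directed path from i to j (possibly empty when i = j).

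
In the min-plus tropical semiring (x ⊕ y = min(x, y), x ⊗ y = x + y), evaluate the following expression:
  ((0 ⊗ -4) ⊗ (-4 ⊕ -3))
((0 ⊗ -4) ⊗ (-4 ⊕ -3)) = -8

Expand innermost to outermost. Recall ⊕ takes the minimum of its arguments and ⊗ takes their sum. Working out the expression ((0 ⊗ -4) ⊗ (-4 ⊕ -3)) gives -8.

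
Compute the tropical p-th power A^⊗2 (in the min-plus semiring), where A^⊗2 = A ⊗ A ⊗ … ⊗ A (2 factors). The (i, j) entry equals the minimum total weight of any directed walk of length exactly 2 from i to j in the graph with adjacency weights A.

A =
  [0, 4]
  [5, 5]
A^⊗2 =
  [0, 4]
  [5, 9]

Each entry (A^⊗2)_ij equals the minimum over all length-2 walks i = v_0 → v_1 → … → v_2 = j of Σ_t A[v_t][v_{t+1}]. For example, for (i, j) = (0, 1) we minimise over 2 possible intermediate vertex sequences; the minimum is 4, attained along the walk 0 → 0 → 1.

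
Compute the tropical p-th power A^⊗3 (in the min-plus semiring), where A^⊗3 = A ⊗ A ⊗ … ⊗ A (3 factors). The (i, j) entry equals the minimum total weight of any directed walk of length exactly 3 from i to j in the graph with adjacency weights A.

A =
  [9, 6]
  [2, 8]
A^⊗3 =
  [16, 14]
  [10, 16]

Each entry (A^⊗3)_ij equals the minimum over all length-3 walks i = v_0 → v_1 → … → v_3 = j of Σ_t A[v_t][v_{t+1}]. For example, for (i, j) = (0, 1) we minimise over 4 possible intermediate vertex sequences; the minimum is 14, attained along the walk 0 → 1 → 0 → 1.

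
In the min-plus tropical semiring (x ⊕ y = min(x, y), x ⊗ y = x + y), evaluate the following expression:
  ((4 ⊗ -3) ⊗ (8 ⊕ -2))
((4 ⊗ -3) ⊗ (8 ⊕ -2)) = -1

Expand innermost to outermost. Recall ⊕ takes the minimum of its arguments and ⊗ takes their sum. Working out the expression ((4 ⊗ -3) ⊗ (8 ⊕ -2)) gives -1.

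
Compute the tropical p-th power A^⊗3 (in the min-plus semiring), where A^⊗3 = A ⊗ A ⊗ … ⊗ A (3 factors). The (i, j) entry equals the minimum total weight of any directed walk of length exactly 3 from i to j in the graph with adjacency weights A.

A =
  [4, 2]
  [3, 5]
A^⊗3 =
  [9, 7]
  [8, 9]

Each entry (A^⊗3)_ij equals the minimum over all length-3 walks i = v_0 → v_1 → … → v_3 = j of Σ_t A[v_t][v_{t+1}]. For example, for (i, j) = (0, 1) we minimise over 4 possible intermediate vertex sequences; the minimum is 7, attained along the walk 0 → 1 → 0 → 1.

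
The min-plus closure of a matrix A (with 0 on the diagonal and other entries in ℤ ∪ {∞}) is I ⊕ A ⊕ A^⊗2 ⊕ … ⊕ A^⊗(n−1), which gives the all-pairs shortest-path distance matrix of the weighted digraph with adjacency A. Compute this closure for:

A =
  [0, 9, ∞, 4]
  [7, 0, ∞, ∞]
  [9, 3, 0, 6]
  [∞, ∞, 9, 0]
Closure =
  [0, 9, 13, 4]
  [7, 0, 20, 11]
  [9, 3, 0, 6]
  [18, 12, 9, 0]

This is the Floyd-Warshall all-pairs shortest-path computation. For each intermediate vertex k = 0, 1, …, 3, update dist[i][j] ← min(dist[i][j], dist[i][k] + dist[k][j]). The final matrix gives, for each (i, j), the minimum total weight of any directed path from i to j (possibly empty when i = j).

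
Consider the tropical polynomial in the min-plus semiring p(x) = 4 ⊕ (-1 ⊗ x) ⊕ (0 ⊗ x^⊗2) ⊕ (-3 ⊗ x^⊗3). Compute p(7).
p(7) = 4

A tropical monomial a ⊗ x^⊗i evaluates to a + i · x. Evaluating each term at x = 7:
  Term 0 contributes 4 + 0 · 7 = 4
  Term 1 contributes -1 + 1 · 7 = 6
  Term 2 contributes 0 + 2 · 7 = 14
  Term 3 contributes -3 + 3 · 7 = 18
p(7) = ⊕ of these = min[4, 6, 14, 18] = 4.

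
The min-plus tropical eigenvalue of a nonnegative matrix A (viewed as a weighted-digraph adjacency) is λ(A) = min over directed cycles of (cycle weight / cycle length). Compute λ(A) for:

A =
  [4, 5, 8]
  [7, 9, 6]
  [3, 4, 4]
λ(A) = 4

Enumerate directed cycles and compute their means (weight / length). Sample:
  cycle 0 → 0: weight = 4, length = 1, mean = 4/1 ≈ 4.000
  cycle 1 → 1: weight = 9, length = 1, mean = 9/1 ≈ 9.000
  cycle 2 → 2: weight = 4, length = 1, mean = 4/1 ≈ 4.000
  cycle 0 → 1 → 0: weight = 12, length = 2, mean = 12/2 ≈ 6.000
  cycle 0 → 2 → 0: weight = 11, length = 2, mean = 11/2 ≈ 5.500
  cycle 1 → 0 → 1: weight = 12, length = 2, mean = 12/2 ≈ 6.000
Minimum mean = 4.000, attained e.g. along the cycle 0 → 0 with weight 4 and length 1. So λ(A) = 4/1 = 4.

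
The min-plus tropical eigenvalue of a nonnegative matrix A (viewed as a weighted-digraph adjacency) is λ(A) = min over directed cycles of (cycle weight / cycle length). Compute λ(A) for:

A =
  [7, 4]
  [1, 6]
λ(A) = 5/2

Enumerate directed cycles and compute their means (weight / length). Sample:
  cycle 0 → 0: weight = 7, length = 1, mean = 7/1 ≈ 7.000
  cycle 1 → 1: weight = 6, length = 1, mean = 6/1 ≈ 6.000
  cycle 0 → 1 → 0: weight = 5, length = 2, mean = 5/2 ≈ 2.500
  cycle 1 → 0 → 1: weight = 5, length = 2, mean = 5/2 ≈ 2.500
Minimum mean = 2.500, attained e.g. along the cycle 0 → 1 → 0 with weight 5 and length 2. So λ(A) = 5/2 = 5/2.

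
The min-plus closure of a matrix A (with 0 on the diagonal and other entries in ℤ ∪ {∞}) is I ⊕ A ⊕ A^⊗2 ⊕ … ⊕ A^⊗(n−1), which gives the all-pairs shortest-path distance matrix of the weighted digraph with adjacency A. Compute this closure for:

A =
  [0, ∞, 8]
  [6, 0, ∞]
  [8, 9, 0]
Closure =
  [0, 17, 8]
  [6, 0, 14]
  [8, 9, 0]

This is the Floyd-Warshall all-pairs shortest-path computation. For each intermediate vertex k = 0, 1, …, 2, update dist[i][j] ← min(dist[i][j], dist[i][k] + dist[k][j]). The final matrix gives, for each (i, j), the minimum total weight of any directed path from i to j (possibly empty when i = j).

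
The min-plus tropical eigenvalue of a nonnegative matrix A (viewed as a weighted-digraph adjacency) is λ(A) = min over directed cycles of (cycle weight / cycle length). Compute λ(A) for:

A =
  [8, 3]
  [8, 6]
λ(A) = 11/2

Enumerate directed cycles and compute their means (weight / length). Sample:
  cycle 0 → 0: weight = 8, length = 1, mean = 8/1 ≈ 8.000
  cycle 1 → 1: weight = 6, length = 1, mean = 6/1 ≈ 6.000
  cycle 0 → 1 → 0: weight = 11, length = 2, mean = 11/2 ≈ 5.500
  cycle 1 → 0 → 1: weight = 11, length = 2, mean = 11/2 ≈ 5.500
Minimum mean = 5.500, attained e.g. along the cycle 0 → 1 → 0 with weight 11 and length 2. So λ(A) = 11/2 = 11/2.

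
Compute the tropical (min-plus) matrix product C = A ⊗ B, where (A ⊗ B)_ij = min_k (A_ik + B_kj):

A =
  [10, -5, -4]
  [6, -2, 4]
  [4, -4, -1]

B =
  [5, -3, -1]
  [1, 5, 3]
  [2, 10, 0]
A ⊗ B =
  [-4, 0, -4]
  [-1, 3, 1]
  [-3, 1, -1]

Apply the min-plus product entry-by-entry:
  C[0][0] = min over k of (A[0][0] + B[0][0] = 10 + 5 = 15, A[0][1] + B[1][0] = -5 + 1 = -4, A[0][2] + B[2][0] = -4 + 2 = -2) = -4 (attained at k = 1)
  C[0][1] = min over k of (A[0][0] + B[0][1] = 10 + -3 = 7, A[0][1] + B[1][1] = -5 + 5 = 0, A[0][2] + B[2][1] = -4 + 10 = 6) = 0 (attained at k = 1)
  C[0][2] = min over k of (A[0][0] + B[0][2] = 10 + -1 = 9, A[0][1] + B[1][2] = -5 + 3 = -2, A[0][2] + B[2][2] = -4 + 0 = -4) = -4 (attained at k = 2)
  C[1][0] = min over k of (A[1][0] + B[0][0] = 6 + 5 = 11, A[1][1] + B[1][0] = -2 + 1 = -1, A[1][2] + B[2][0] = 4 + 2 = 6) = -1 (attained at k = 1)
  C[1][1] = min over k of (A[1][0] + B[0][1] = 6 + -3 = 3, A[1][1] + B[1][1] = -2 + 5 = 3, A[1][2] + B[2][1] = 4 + 10 = 14) = 3 (attained at k = 0)
  C[1][2] = min over k of (A[1][0] + B[0][2] = 6 + -1 = 5, A[1][1] + B[1][2] = -2 + 3 = 1, A[1][2] + B[2][2] = 4 + 0 = 4) = 1 (attained at k = 1)
  C[2][0] = min over k of (A[2][0] + B[0][0] = 4 + 5 = 9, A[2][1] + B[1][0] = -4 + 1 = -3, A[2][2] + B[2][0] = -1 + 2 = 1) = -3 (attained at k = 1)
  C[2][1] = min over k of (A[2][0] + B[0][1] = 4 + -3 = 1, A[2][1] + B[1][1] = -4 + 5 = 1, A[2][2] + B[2][1] = -1 + 10 = 9) = 1 (attained at k = 0)
  C[2][2] = min over k of (A[2][0] + B[0][2] = 4 + -1 = 3, A[2][1] + B[1][2] = -4 + 3 = -1, A[2][2] + B[2][2] = -1 + 0 = -1) = -1 (attained at k = 1)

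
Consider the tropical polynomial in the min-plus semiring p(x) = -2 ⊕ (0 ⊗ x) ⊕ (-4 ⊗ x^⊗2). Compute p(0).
p(0) = -4

A tropical monomial a ⊗ x^⊗i evaluates to a + i · x. Evaluating each term at x = 0:
  Term 0 contributes -2 + 0 · 0 = -2
  Term 1 contributes 0 + 1 · 0 = 0
  Term 2 contributes -4 + 2 · 0 = -4
p(0) = ⊕ of these = min[-2, 0, -4] = -4.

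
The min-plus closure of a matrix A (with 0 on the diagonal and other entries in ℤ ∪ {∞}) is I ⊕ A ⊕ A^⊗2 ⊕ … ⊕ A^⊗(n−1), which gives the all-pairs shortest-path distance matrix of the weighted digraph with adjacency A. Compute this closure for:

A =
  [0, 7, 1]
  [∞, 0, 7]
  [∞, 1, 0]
Closure =
  [0, 2, 1]
  [∞, 0, 7]
  [∞, 1, 0]

This is the Floyd-Warshall all-pairs shortest-path computation. For each intermediate vertex k = 0, 1, …, 2, update dist[i][j] ← min(dist[i][j], dist[i][k] + dist[k][j]). The final matrix gives, for each (i, j), the minimum total weight of any directed path from i to j (possibly empty when i = j).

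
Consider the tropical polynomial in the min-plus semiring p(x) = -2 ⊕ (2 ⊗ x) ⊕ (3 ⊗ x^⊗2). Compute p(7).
p(7) = -2

A tropical monomial a ⊗ x^⊗i evaluates to a + i · x. Evaluating each term at x = 7:
  Term 0 contributes -2 + 0 · 7 = -2
  Term 1 contributes 2 + 1 · 7 = 9
  Term 2 contributes 3 + 2 · 7 = 17
p(7) = ⊕ of these = min[-2, 9, 17] = -2.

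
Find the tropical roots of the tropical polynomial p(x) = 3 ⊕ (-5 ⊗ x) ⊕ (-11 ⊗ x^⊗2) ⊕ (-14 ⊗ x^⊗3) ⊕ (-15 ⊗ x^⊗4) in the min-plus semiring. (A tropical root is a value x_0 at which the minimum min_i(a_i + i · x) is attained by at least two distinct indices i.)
Roots: {1, 3, 6, 8}

Each tropical root is a break point of the lower envelope of the lines y = a_i + i · x (there are 5 lines, with slopes 0, 1, ..., 4). Only the lines that attain the minimum somewhere contribute to roots; other lines are dominated. Here the surviving (envelope) indices are i = 4, i = 3, i = 2, i = 1, i = 0.
Intersections between consecutive envelope lines give the roots: for adjacent envelope indices i < j the intersection is x = (a_i − a_j) / (j − i). Reading off the sorted break points: {1, 3, 6, 8}.
Verification: at each break x_0, at least two indices attain the minimum of min_i(a_i + i · x_0).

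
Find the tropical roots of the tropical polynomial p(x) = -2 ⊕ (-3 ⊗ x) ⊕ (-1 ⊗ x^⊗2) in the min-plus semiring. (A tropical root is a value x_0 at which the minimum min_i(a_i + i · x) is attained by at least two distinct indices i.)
Roots: {-2, 1}

Each tropical root is a break point of the lower envelope of the lines y = a_i + i · x (there are 3 lines, with slopes 0, 1, ..., 2). Only the lines that attain the minimum somewhere contribute to roots; other lines are dominated. Here the surviving (envelope) indices are i = 2, i = 1, i = 0.
Intersections between consecutive envelope lines give the roots: for adjacent envelope indices i < j the intersection is x = (a_i − a_j) / (j − i). Reading off the sorted break points: {-2, 1}.
Verification: at each break x_0, at least two indices attain the minimum of min_i(a_i + i · x_0).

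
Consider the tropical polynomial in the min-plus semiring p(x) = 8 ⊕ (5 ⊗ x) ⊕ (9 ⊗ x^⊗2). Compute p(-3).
p(-3) = 2

A tropical monomial a ⊗ x^⊗i evaluates to a + i · x. Evaluating each term at x = -3:
  Term 0 contributes 8 + 0 · -3 = 8
  Term 1 contributes 5 + 1 · -3 = 2
  Term 2 contributes 9 + 2 · -3 = 3
p(-3) = ⊕ of these = min[8, 2, 3] = 2.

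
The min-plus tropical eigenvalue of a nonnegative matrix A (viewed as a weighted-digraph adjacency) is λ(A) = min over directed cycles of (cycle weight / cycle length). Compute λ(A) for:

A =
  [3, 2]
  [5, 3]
λ(A) = 3

Enumerate directed cycles and compute their means (weight / length). Sample:
  cycle 0 → 0: weight = 3, length = 1, mean = 3/1 ≈ 3.000
  cycle 1 → 1: weight = 3, length = 1, mean = 3/1 ≈ 3.000
  cycle 0 → 1 → 0: weight = 7, length = 2, mean = 7/2 ≈ 3.500
  cycle 1 → 0 → 1: weight = 7, length = 2, mean = 7/2 ≈ 3.500
Minimum mean = 3.000, attained e.g. along the cycle 0 → 0 with weight 3 and length 1. So λ(A) = 3/1 = 3.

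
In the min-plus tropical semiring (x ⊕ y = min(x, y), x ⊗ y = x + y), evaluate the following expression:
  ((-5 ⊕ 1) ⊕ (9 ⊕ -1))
((-5 ⊕ 1) ⊕ (9 ⊕ -1)) = -5

Expand innermost to outermost. Recall ⊕ takes the minimum of its arguments and ⊗ takes their sum. Working out the expression ((-5 ⊕ 1) ⊕ (9 ⊕ -1)) gives -5.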